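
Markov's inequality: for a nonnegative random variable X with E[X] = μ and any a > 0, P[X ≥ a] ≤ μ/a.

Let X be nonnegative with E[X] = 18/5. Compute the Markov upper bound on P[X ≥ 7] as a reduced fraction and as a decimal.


μ = E[X] = 18/5, a = 7.
Markov: P[X ≥ 7] ≤ μ/a = (18/5)/7 = 18/35.
Numerically: ≈ 0.5143.
(Since a = 7 > μ = 3.6000, the bound 18/35 is < 1 and informative.)

P[X ≥ 7] ≤ 18/35 ≈ 0.5143.


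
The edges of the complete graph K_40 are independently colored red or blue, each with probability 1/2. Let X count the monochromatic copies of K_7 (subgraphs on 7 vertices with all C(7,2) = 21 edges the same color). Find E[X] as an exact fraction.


Let X = Σ_S X_S over the C(40, 7) = 18643560 subsets S of size 7, where X_S = 1 if the K_7 on S is monochromatic.
For a fixed S, the K_7 on S has C(7, 2) = 21 edges. P[all 21 edges red] = (1/2)^21, and likewise for blue, so P[monochromatic] = 2·(1/2)^21 = 2^{1 − 21} = 1/1048576.
By linearity of expectation: E[X] = C(40, 7) · 2^{1 − 21} = 18643560 · 1/1048576 = 2330445/131072.
Numerically: E[X] ≈ 17.77988.

E[X] = C(40,7)·2^(1−C(7,2)) = 2330445/131072 ≈ 17.77988.


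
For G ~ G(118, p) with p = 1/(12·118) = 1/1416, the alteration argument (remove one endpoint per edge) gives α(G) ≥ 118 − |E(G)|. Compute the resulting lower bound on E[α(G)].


E[|E(G)|] = C(118, 2)·p = 6903 · (1/1416) = 39/8.
E[α(G)] ≥ n − E[|E(G)|] = 118 − 39/8 = 905/8.
Numerically: ≈ 113.12500.
(This is only a lower bound; the true E[α(G)] may be larger.)

E[α(G)] ≥ 905/8 ≈ 113.12500.


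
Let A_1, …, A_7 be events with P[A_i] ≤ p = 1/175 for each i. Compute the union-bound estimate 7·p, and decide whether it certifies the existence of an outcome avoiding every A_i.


Union bound: P[∪_{i=1}^{7} A_i] ≤ Σ_i P[A_i] ≤ 7·p = 7·(1/175) = 1/25.
Numerically: 1/25 ≈ 0.04000.
Is 1/25 < 1? YES.
Since P[∪ A_i] ≤ 1/25 < 1, the complement has P[∩ A_i^c] ≥ 1 − 1/25 = 24/25 > 0, so some outcome avoids every A_i.

7·p = 1/25 ≈ 0.04000; existence CERTIFIED by the union bound.


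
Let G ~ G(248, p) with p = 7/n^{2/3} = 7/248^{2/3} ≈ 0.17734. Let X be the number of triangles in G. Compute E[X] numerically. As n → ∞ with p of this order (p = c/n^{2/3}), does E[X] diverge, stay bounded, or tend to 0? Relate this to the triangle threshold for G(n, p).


Number of potential triangles: C(248, 3) = 2511496.
Each occurs with probability p³ ≈ (0.17734)³ ≈ 5.5768730e-03.
By linearity: E[X] = C(248, 3)·p³ ≈ 2511496 · 5.5768730e-03 ≈ 14006.29435.
Since α = 2/3 < 1, p = c/n^{2/3} ≫ 1/n is above the triangle threshold p ~ 1/n. Asymptotically E[X] ~ (c³/6)·n^{3(1−α)} = (7³/6)·n^{1} → ∞; triangles are abundant w.h.p.

E[X] ≈ 14006.29435; in regime p = Θ(1/n^{2/3}) E[X] diverges (above the triangle threshold p ~ 1/n).


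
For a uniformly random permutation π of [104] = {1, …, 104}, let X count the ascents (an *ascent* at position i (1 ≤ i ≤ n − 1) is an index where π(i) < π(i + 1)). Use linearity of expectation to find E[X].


Write X = Σ X_I over i = 1, …, 103, with X_I the indicator of one ascent.
There are 103 indicators.
For each fixed i, the pair (π(i), π(i+1)) is a uniformly random ordered pair of distinct values from {1, …, 104}; by symmetry P[π(i) < π(i+1)] = 1/2.
By linearity: E[X] = 103 · (1/2) = (104 − 1) · (1/2) = 103/2 ≈ 51.500000.

E[X] = 103/2 = 51.500000.


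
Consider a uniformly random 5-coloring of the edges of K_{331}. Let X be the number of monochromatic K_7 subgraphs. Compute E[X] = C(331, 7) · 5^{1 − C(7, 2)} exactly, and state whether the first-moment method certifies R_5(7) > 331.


E[X] = C(331, 7) · 5^{1 − 21} = 81027017349850 · 5^{−20} = 81027017349850/95367431640625.
As a reduced fraction: E[X] = 3241080693994/3814697265625 ≈ 0.84963.
Is E[X] < 1? YES.
Since E[X] < 1, there exists a 5-coloring of K_{331} with no monochromatic K_7; hence R_5(7) > 331.

E[X] = 3241080693994/3814697265625 ≈ 0.84963; E[X] < 1, so R_5(7) > 331.


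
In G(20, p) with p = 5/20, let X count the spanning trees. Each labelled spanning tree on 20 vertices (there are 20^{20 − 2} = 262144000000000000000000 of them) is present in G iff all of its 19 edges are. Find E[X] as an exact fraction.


K_20 has 20^{20 − 2} = 262144000000000000000000 labelled spanning trees.
For each such spanning tree H, let X_H = 1 if all 19 edges of H are present in G. Then P[X_H = 1] = p^{19} = (1/4)^{19} = 1/274877906944.
By linearity: E[X] = Σ_H E[X_H] = 262144000000000000000000 · p^{19} = 262144000000000000000000 · 1/274877906944 = 3814697265625/4.
Numerically: E[X] ≈ 9.5367e+11.

E[X] = 262144000000000000000000 · (1/4)^{19} = 3814697265625/4 ≈ 9.5367e+11.


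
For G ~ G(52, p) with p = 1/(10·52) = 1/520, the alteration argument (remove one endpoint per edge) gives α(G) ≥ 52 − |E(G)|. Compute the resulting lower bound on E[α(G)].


E[|E(G)|] = C(52, 2)·p = 1326 · (1/520) = 51/20.
E[α(G)] ≥ n − E[|E(G)|] = 52 − 51/20 = 989/20.
Numerically: ≈ 49.450.
(This is only a lower bound; the true E[α(G)] may be larger.)

E[α(G)] ≥ 989/20 ≈ 49.450.


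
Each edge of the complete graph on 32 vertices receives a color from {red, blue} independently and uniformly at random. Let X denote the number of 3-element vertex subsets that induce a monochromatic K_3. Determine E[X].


Let X = Σ_S X_S over the C(32, 3) = 4960 subsets S of size 3, where X_S = 1 if the K_3 on S is monochromatic.
For a fixed S, the K_3 on S has C(3, 2) = 3 edges. P[all 3 edges red] = (1/2)^3, and likewise for blue, so P[monochromatic] = 2·(1/2)^3 = 2^{1 − 3} = 1/4.
By linearity: E[X] = C(32, 3) · 2^{1 − 3} = 4960 · 1/4 = 1240.
Numerically: E[X] ≈ 1240.00000.

E[X] = C(32,3)·2^(1−C(3,2)) = 1240 ≈ 1240.00000.


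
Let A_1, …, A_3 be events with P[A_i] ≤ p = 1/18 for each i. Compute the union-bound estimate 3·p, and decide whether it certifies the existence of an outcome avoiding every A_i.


Union bound: P[∪_{i=1}^{3} A_i] ≤ Σ_i P[A_i] ≤ 3·p = 3·(1/18) = 1/6.
Numerically: 1/6 ≈ 0.1667.
Is 1/6 < 1? YES.
Since P[∪ A_i] ≤ 1/6 < 1, the complement has P[∩ A_i^c] ≥ 1 − 1/6 = 5/6 > 0, so some outcome avoids every A_i.

3·p = 1/6 ≈ 0.1667; existence CERTIFIED by the union bound.


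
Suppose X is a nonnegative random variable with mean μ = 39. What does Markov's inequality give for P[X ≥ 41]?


μ = E[X] = 39, a = 41.
Markov: P[X ≥ 41] ≤ μ/a = (39)/41 = 39/41.
Numerically: ≈ 0.951.
(Since a = 41 > μ = 39.000, the bound 39/41 is < 1 and informative.)

P[X ≥ 41] ≤ 39/41 ≈ 0.951.


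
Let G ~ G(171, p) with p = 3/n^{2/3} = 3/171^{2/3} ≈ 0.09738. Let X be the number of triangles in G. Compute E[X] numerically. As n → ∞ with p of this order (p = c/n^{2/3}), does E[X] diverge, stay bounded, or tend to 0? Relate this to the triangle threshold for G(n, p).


Number of potential triangles: C(171, 3) = 818805.
Each occurs with probability p³ ≈ (0.09738)³ ≈ 9.233610e-04.
By linearity: E[X] = C(171, 3)·p³ ≈ 818805 · 9.233610e-04 ≈ 756.0526.
Since α = 2/3 < 1, p = c/n^{2/3} ≫ 1/n is above the triangle threshold p ~ 1/n. Asymptotically E[X] ~ (c³/6)·n^{3(1−α)} = (3³/6)·n^{1} → ∞; triangles are abundant w.h.p.

E[X] ≈ 756.0526; in regime p = Θ(1/n^{2/3}) E[X] diverges (above the triangle threshold p ~ 1/n).


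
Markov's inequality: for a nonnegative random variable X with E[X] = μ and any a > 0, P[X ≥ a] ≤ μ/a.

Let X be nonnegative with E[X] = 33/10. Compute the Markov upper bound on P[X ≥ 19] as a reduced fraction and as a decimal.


μ = E[X] = 33/10, a = 19.
Markov: P[X ≥ 19] ≤ μ/a = (33/10)/19 = 33/190.
Numerically: ≈ 0.17368.
(Since a = 19 > μ = 3.30000, the bound 33/190 is < 1 and informative.)

P[X ≥ 19] ≤ 33/190 ≈ 0.17368.


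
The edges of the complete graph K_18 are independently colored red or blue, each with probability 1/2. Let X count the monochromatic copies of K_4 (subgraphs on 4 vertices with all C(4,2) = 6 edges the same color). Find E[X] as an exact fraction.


Let X = Σ_S X_S over the C(18, 4) = 3060 subsets S of size 4, where X_S = 1 if the K_4 on S is monochromatic.
For a fixed S, the K_4 on S has C(4, 2) = 6 edges. P[all 6 edges red] = (1/2)^6, and likewise for blue, so P[monochromatic] = 2·(1/2)^6 = 2^{1 − 6} = 1/32.
By linearity: E[X] = C(18, 4) · 2^{1 − 6} = 3060 · 1/32 = 765/8.
Numerically: E[X] ≈ 95.625.

E[X] = C(18,4)·2^(1−C(4,2)) = 765/8 ≈ 95.625.


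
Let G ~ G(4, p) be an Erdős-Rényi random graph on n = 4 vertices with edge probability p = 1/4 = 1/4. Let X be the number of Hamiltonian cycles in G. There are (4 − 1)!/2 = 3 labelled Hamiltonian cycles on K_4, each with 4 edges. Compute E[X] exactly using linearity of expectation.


K_4 has (4 − 1)!/2 = 3 labelled Hamiltonian cycles.
For each such Hamiltonian cycle H, let X_H = 1 if all 4 edges of H are present in G. Then P[X_H = 1] = p^{4} = (1/4)^{4} = 1/256.
By linearity: E[X] = Σ_H E[X_H] = 3 · p^{4} = 3 · 1/256 = 3/256.
Numerically: E[X] ≈ 0.01172.

E[X] = 3 · (1/4)^{4} = 3/256 ≈ 0.01172.


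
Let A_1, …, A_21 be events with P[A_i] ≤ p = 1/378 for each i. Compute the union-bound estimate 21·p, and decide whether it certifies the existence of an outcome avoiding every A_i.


Union bound: P[∪_{i=1}^{21} A_i] ≤ Σ_i P[A_i] ≤ 21·p = 21·(1/378) = 1/18.
Numerically: 1/18 ≈ 0.0555556.
Is 1/18 < 1? YES.
Since P[∪ A_i] ≤ 1/18 < 1, the complement has P[∩ A_i^c] ≥ 1 − 1/18 = 17/18 > 0, so some outcome avoids every A_i.

21·p = 1/18 ≈ 0.0555556; existence CERTIFIED by the union bound.


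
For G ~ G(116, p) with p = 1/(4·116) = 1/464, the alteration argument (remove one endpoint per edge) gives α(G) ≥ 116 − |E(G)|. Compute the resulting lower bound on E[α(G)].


E[|E(G)|] = C(116, 2)·p = 6670 · (1/464) = 115/8.
E[α(G)] ≥ n − E[|E(G)|] = 116 − 115/8 = 813/8.
Numerically: ≈ 101.62500.
(This is only a lower bound; the true E[α(G)] may be larger.)

E[α(G)] ≥ 813/8 ≈ 101.62500.


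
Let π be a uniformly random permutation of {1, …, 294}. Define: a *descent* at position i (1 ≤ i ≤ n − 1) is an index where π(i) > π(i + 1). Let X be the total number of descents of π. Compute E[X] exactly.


Write X = Σ X_I over i = 1, …, 293, with X_I the indicator of one descent.
There are 293 indicators.
For each fixed i, the pair (π(i), π(i+1)) is a uniformly random ordered pair of distinct values from {1, …, 294}; by symmetry P[π(i) > π(i+1)] = 1/2.
By linearity: E[X] = 293 · (1/2) = (294 − 1) · (1/2) = 293/2 ≈ 146.50000.

E[X] = 293/2 = 146.50000.


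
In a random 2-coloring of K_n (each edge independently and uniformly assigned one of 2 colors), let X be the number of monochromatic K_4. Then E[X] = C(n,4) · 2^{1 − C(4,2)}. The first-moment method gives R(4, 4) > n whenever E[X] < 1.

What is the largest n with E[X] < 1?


We need C(n, 4) · 2^{1 − 6} < 1, i.e. C(n, 4) < 2^{6 − 1} = 32.
Check values of n near the boundary:
  n = 4: C(4, 4) = 1; 1 < 32? YES
  n = 5: C(5, 4) = 5; 5 < 32? YES
  n = 6: C(6, 4) = 15; 15 < 32? YES
  n = 7: C(7, 4) = 35; 35 < 32? NO
  n = 8: C(8, 4) = 70; 70 < 32? NO
  n = 9: C(9, 4) = 126; 126 < 32? NO
The largest n with C(n, 4) < 32 is n = 6 (where E[X] = 15/32 ≈ 0.469). Hence R(4, 4) > 6, i.e. R(4, 4) ≥ 7.

Largest n = 6; hence R(4, 4) > 6.


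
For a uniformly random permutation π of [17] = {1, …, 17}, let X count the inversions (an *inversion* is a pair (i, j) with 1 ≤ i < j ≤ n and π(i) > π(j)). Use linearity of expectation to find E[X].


Write X = Σ X_I over the C(17, 2) = 136 pairs i < j, with X_I the indicator of one inversion.
There are 136 indicators.
For each fixed pair i < j, the values π(i) and π(j) are two distinct elements of {1, …, 17} in uniformly random order; by symmetry P[π(i) > π(j)] = 1/2.
By linearity: E[X] = 136 · (1/2) = C(17, 2) · (1/2) = 136/2 = 68 ≈ 68.0000.

E[X] = 68 = 68.0000.


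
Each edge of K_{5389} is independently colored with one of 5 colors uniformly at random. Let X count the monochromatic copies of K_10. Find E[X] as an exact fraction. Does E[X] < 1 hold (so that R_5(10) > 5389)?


E[X] = C(5389, 10) · 5^{1 − 45} = 5645340767466558997768874792926 · 5^{−44} = 5645340767466558997768874792926/5684341886080801486968994140625.
As a reduced fraction: E[X] = 5645340767466558997768874792926/5684341886080801486968994140625 ≈ 0.993139.
Is E[X] < 1? YES.
Since E[X] < 1, there exists a 5-coloring of K_{5389} with no monochromatic K_10; hence R_5(10) > 5389.

E[X] = 5645340767466558997768874792926/5684341886080801486968994140625 ≈ 0.993139; E[X] < 1, so R_5(10) > 5389.


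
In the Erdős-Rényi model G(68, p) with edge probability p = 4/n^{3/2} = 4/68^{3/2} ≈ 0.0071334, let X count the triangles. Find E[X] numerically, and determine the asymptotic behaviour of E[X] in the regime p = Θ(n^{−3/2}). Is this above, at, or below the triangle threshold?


Number of potential triangles: C(68, 3) = 50116.
Each occurs with probability p³ ≈ (0.0071334)³ ≈ 3.6298599e-07.
By linearity: E[X] = C(68, 3)·p³ ≈ 50116 · 3.6298599e-07 ≈ 0.01819.
Since α = 3/2 > 1, p = c/n^{3/2} = o(1/n) is below the triangle threshold p ~ 1/n. Asymptotically E[X] ~ (c³/6)·n^{3(1−α)} = (4³/6)·n^{-1.5} → 0, so by Markov's inequality G has no triangles w.h.p.

E[X] ≈ 0.01819; in regime p = Θ(1/n^{3/2}) E[X] tends to 0 (below the triangle threshold p ~ 1/n).


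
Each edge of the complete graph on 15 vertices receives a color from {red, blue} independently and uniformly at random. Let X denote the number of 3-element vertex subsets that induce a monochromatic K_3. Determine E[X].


Let X = Σ_S X_S over the C(15, 3) = 455 subsets S of size 3, where X_S = 1 if the K_3 on S is monochromatic.
For a fixed S, the K_3 on S has C(3, 2) = 3 edges. P[all 3 edges red] = (1/2)^3, and likewise for blue, so P[monochromatic] = 2·(1/2)^3 = 2^{1 − 3} = 1/4.
By linearity: E[X] = C(15, 3) · 2^{1 − 3} = 455 · 1/4 = 455/4.
Numerically: E[X] ≈ 113.75000.

E[X] = C(15,3)·2^(1−C(3,2)) = 455/4 ≈ 113.75000.


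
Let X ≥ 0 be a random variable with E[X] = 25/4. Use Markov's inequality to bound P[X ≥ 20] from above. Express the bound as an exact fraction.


μ = E[X] = 25/4, a = 20.
Markov: P[X ≥ 20] ≤ μ/a = (25/4)/20 = 5/16.
Numerically: ≈ 0.3125.
(Since a = 20 > μ = 6.2500, the bound 5/16 is < 1 and informative.)

P[X ≥ 20] ≤ 5/16 ≈ 0.3125.


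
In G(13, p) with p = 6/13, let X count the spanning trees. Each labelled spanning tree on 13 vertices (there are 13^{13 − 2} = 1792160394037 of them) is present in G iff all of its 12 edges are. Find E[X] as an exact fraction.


K_13 has 13^{13 − 2} = 1792160394037 labelled spanning trees.
For each such spanning tree H, let X_H = 1 if all 12 edges of H are present in G. Then P[X_H = 1] = p^{12} = (6/13)^{12} = 2176782336/23298085122481.
By linearity: E[X] = Σ_H E[X_H] = 1792160394037 · p^{12} = 1792160394037 · 2176782336/23298085122481 = 2176782336/13.
Numerically: E[X] ≈ 1.67e+08.

E[X] = 1792160394037 · (6/13)^{12} = 2176782336/13 ≈ 1.67e+08.


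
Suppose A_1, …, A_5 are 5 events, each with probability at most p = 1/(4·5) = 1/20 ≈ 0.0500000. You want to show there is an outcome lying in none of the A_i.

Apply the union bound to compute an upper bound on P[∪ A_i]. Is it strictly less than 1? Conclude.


Union bound: P[∪_{i=1}^{5} A_i] ≤ Σ_i P[A_i] ≤ 5·p = 5·(1/20) = 1/4.
Numerically: 1/4 ≈ 0.2500000.
Is 1/4 < 1? YES.
Since P[∪ A_i] ≤ 1/4 < 1, the complement has P[∩ A_i^c] ≥ 1 − 1/4 = 3/4 > 0, so some outcome avoids every A_i.

5·p = 1/4 ≈ 0.2500000; existence CERTIFIED by the union bound.


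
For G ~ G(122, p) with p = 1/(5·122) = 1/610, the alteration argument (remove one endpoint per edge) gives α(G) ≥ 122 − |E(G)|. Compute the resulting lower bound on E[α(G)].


E[|E(G)|] = C(122, 2)·p = 7381 · (1/610) = 121/10.
E[α(G)] ≥ n − E[|E(G)|] = 122 − 121/10 = 1099/10.
Numerically: ≈ 109.900000.
(This is only a lower bound; the true E[α(G)] may be larger.)

E[α(G)] ≥ 1099/10 ≈ 109.900000.


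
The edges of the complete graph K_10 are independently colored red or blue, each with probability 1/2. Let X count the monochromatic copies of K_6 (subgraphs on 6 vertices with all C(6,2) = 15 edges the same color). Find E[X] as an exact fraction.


Let X = Σ_S X_S over the C(10, 6) = 210 subsets S of size 6, where X_S = 1 if the K_6 on S is monochromatic.
For a fixed S, the K_6 on S has C(6, 2) = 15 edges. P[all 15 edges red] = (1/2)^15, and likewise for blue, so P[monochromatic] = 2·(1/2)^15 = 2^{1 − 15} = 1/16384.
By linearity: E[X] = C(10, 6) · 2^{1 − 15} = 210 · 1/16384 = 105/8192.
Numerically: E[X] ≈ 0.012817.

E[X] = C(10,6)·2^(1−C(6,2)) = 105/8192 ≈ 0.012817.


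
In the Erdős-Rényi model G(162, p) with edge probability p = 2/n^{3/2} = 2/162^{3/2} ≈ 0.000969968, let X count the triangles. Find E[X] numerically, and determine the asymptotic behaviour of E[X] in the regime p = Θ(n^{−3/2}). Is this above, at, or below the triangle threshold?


Number of potential triangles: C(162, 3) = 695520.
Each occurs with probability p³ ≈ (0.000969968)³ ≈ 9.12583099e-10.
By linearity: E[X] = C(162, 3)·p³ ≈ 695520 · 9.12583099e-10 ≈ 0.000635.
Since α = 3/2 > 1, p = c/n^{3/2} = o(1/n) is below the triangle threshold p ~ 1/n. Asymptotically E[X] ~ (c³/6)·n^{3(1−α)} = (2³/6)·n^{-1.5} → 0, so by Markov's inequality G has no triangles w.h.p.

E[X] ≈ 0.000635; in regime p = Θ(1/n^{3/2}) E[X] tends to 0 (below the triangle threshold p ~ 1/n).


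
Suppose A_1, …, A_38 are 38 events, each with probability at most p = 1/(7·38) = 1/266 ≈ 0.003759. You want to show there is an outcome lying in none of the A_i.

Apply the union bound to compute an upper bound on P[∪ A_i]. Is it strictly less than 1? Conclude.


Union bound: P[∪_{i=1}^{38} A_i] ≤ Σ_i P[A_i] ≤ 38·p = 38·(1/266) = 1/7.
Numerically: 1/7 ≈ 0.142857.
Is 1/7 < 1? YES.
Since P[∪ A_i] ≤ 1/7 < 1, the complement has P[∩ A_i^c] ≥ 1 − 1/7 = 6/7 > 0, so some outcome avoids every A_i.

38·p = 1/7 ≈ 0.142857; existence CERTIFIED by the union bound.


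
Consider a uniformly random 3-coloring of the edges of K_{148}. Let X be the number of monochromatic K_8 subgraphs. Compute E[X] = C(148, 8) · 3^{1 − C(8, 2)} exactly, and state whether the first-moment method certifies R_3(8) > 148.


E[X] = C(148, 8) · 3^{1 − 28} = 4709614623714 · 3^{−27} = 4709614623714/7625597484987.
As a reduced fraction: E[X] = 523290513746/847288609443 ≈ 0.6176060.
Is E[X] < 1? YES.
Since E[X] < 1, there exists a 3-coloring of K_{148} with no monochromatic K_8; hence R_3(8) > 148.

E[X] = 523290513746/847288609443 ≈ 0.6176060; E[X] < 1, so R_3(8) > 148.


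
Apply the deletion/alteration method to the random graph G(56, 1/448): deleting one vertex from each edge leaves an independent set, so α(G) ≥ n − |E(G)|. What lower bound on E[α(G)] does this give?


E[|E(G)|] = C(56, 2)·p = 1540 · (1/448) = 55/16.
E[α(G)] ≥ n − E[|E(G)|] = 56 − 55/16 = 841/16.
Numerically: ≈ 52.5625.
(This is only a lower bound; the true E[α(G)] may be larger.)

E[α(G)] ≥ 841/16 ≈ 52.5625.


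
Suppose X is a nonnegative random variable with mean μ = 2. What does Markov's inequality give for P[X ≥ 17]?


μ = E[X] = 2, a = 17.
Markov: P[X ≥ 17] ≤ μ/a = (2)/17 = 2/17.
Numerically: ≈ 0.11765.
(Since a = 17 > μ = 2.00000, the bound 2/17 is < 1 and informative.)

P[X ≥ 17] ≤ 2/17 ≈ 0.11765.


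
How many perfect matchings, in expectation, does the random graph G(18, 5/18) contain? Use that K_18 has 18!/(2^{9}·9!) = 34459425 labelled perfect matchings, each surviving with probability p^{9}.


K_18 has 18!/(2^{9}·9!) = 34459425 labelled perfect matchings.
For each such perfect matching H, let X_H = 1 if all 9 edges of H are present in G. Then P[X_H = 1] = p^{9} = (5/18)^{9} = 1953125/198359290368.
By linearity: E[X] = Σ_H E[X_H] = 34459425 · p^{9} = 34459425 · 1953125/198359290368 = 830908203125/2448880128.
Numerically: E[X] ≈ 339.301.

E[X] = 34459425 · (5/18)^{9} = 830908203125/2448880128 ≈ 339.301.


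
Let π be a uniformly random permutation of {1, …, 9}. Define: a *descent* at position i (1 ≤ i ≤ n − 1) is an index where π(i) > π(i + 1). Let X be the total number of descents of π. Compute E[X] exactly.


Write X = Σ X_I over i = 1, …, 8, with X_I the indicator of one descent.
There are 8 indicators.
For each fixed i, the pair (π(i), π(i+1)) is a uniformly random ordered pair of distinct values from {1, …, 9}; by symmetry P[π(i) > π(i+1)] = 1/2.
By linearity: E[X] = 8 · (1/2) = (9 − 1) · (1/2) = 4 ≈ 4.000.

E[X] = 4 = 4.000.


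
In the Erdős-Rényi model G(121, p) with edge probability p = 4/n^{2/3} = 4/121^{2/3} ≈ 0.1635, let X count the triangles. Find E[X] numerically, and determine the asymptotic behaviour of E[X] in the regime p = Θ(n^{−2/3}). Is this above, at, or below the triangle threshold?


Number of potential triangles: C(121, 3) = 287980.
Each occurs with probability p³ ≈ (0.1635)³ ≈ 4.371286e-03.
By linearity: E[X] = C(121, 3)·p³ ≈ 287980 · 4.371286e-03 ≈ 1258.8430.
Since α = 2/3 < 1, p = c/n^{2/3} ≫ 1/n is above the triangle threshold p ~ 1/n. Asymptotically E[X] ~ (c³/6)·n^{3(1−α)} = (4³/6)·n^{1} → ∞; triangles are abundant w.h.p.

E[X] ≈ 1258.8430; in regime p = Θ(1/n^{2/3}) E[X] diverges (above the triangle threshold p ~ 1/n).


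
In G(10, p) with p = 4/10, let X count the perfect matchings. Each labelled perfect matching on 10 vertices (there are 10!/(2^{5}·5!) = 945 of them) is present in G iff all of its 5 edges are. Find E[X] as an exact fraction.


K_10 has 10!/(2^{5}·5!) = 945 labelled perfect matchings.
For each such perfect matching H, let X_H = 1 if all 5 edges of H are present in G. Then P[X_H = 1] = p^{5} = (2/5)^{5} = 32/3125.
Summing the indicators: E[X] = Σ_H E[X_H] = 945 · p^{5} = 945 · 32/3125 = 6048/625.
Numerically: E[X] ≈ 9.6768.

E[X] = 945 · (2/5)^{5} = 6048/625 ≈ 9.6768.


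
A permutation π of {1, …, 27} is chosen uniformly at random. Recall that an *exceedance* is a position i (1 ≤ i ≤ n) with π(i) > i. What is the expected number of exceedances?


Write X = Σ_{i=1}^{27} X_i, where X_i = 1_{π(i) > i}.
For each fixed i, π(i) is uniform over {1, …, 27} (marginal of a uniform permutation), so P[π(i) > i] = (n − i)/n. Summing: Σ_{i=1}^{27} (n − i)/n = (0 + 1 + … + 26)/27 = 27(27 − 1)/(2·27) = (27 − 1)/2.
Hence E[X] = Σ_{i=1}^{27} (27 − i)/27 = 13 ≈ 13.00000.

E[X] = 13 = 13.00000.


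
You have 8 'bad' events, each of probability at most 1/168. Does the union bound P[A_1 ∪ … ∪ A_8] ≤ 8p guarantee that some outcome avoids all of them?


Union bound: P[∪_{i=1}^{8} A_i] ≤ Σ_i P[A_i] ≤ 8·p = 8·(1/168) = 1/21.
Numerically: 1/21 ≈ 0.0476.
Is 1/21 < 1? YES.
Since P[∪ A_i] ≤ 1/21 < 1, the complement has P[∩ A_i^c] ≥ 1 − 1/21 = 20/21 > 0, so some outcome avoids every A_i.

8·p = 1/21 ≈ 0.0476; existence CERTIFIED by the union bound.


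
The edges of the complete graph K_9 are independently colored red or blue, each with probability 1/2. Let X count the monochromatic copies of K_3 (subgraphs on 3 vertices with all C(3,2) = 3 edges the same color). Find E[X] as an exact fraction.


Let X = Σ_S X_S over the C(9, 3) = 84 subsets S of size 3, where X_S = 1 if the K_3 on S is monochromatic.
For a fixed S, the K_3 on S has C(3, 2) = 3 edges. P[all 3 edges red] = (1/2)^3, and likewise for blue, so P[monochromatic] = 2·(1/2)^3 = 2^{1 − 3} = 1/4.
Summing: E[X] = C(9, 3) · 2^{1 − 3} = 84 · 1/4 = 21.
Numerically: E[X] ≈ 21.0000.

E[X] = C(9,3)·2^(1−C(3,2)) = 21 ≈ 21.0000.


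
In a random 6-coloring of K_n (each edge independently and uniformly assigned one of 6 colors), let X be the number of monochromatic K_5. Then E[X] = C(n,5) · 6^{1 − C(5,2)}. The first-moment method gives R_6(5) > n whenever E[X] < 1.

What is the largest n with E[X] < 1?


We need C(n, 5) · 6^{1 − 10} < 1, i.e. C(n, 5) < 6^{10 − 1} = 10077696.
Check values of n near the boundary:
  n = 65: C(65, 5) = 8259888; 8259888 < 10077696? YES
  n = 66: C(66, 5) = 8936928; 8936928 < 10077696? YES
  n = 67: C(67, 5) = 9657648; 9657648 < 10077696? YES
  n = 68: C(68, 5) = 10424128; 10424128 < 10077696? NO
  n = 69: C(69, 5) = 11238513; 11238513 < 10077696? NO
The largest n with C(n, 5) < 10077696 is n = 67 (where E[X] = 67067/69984 ≈ 0.95832). Hence R_6(5) > 67, i.e. R_6(5) ≥ 68.

Largest n = 67; hence R_6(5) > 67.


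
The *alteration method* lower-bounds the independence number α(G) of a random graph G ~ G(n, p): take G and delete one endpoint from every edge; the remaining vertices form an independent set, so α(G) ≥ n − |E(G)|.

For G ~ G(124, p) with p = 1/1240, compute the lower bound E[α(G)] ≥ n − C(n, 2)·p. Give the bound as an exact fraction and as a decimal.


E[|E(G)|] = C(124, 2)·p = 7626 · (1/1240) = 123/20.
E[α(G)] ≥ n − E[|E(G)|] = 124 − 123/20 = 2357/20.
Numerically: ≈ 117.850000.
(This is only a lower bound; the true E[α(G)] may be larger.)

E[α(G)] ≥ 2357/20 ≈ 117.850000.


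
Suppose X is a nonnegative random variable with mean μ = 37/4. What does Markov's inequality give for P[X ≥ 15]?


μ = E[X] = 37/4, a = 15.
Markov: P[X ≥ 15] ≤ μ/a = (37/4)/15 = 37/60.
Numerically: ≈ 0.616667.
(Since a = 15 > μ = 9.250000, the bound 37/60 is < 1 and informative.)

P[X ≥ 15] ≤ 37/60 ≈ 0.616667.


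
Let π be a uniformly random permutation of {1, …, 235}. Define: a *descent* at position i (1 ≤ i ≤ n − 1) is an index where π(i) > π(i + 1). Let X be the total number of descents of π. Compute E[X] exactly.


Write X = Σ X_I over i = 1, …, 234, with X_I the indicator of one descent.
There are 234 indicators.
For each fixed i, the pair (π(i), π(i+1)) is a uniformly random ordered pair of distinct values from {1, …, 235}; by symmetry P[π(i) > π(i+1)] = 1/2.
By linearity: E[X] = 234 · (1/2) = (235 − 1) · (1/2) = 117 ≈ 117.00000.

E[X] = 117 = 117.00000.


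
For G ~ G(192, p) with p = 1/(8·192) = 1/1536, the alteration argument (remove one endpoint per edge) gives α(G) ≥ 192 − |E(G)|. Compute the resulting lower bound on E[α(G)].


E[|E(G)|] = C(192, 2)·p = 18336 · (1/1536) = 191/16.
E[α(G)] ≥ n − E[|E(G)|] = 192 − 191/16 = 2881/16.
Numerically: ≈ 180.062.
(This is only a lower bound; the true E[α(G)] may be larger.)

E[α(G)] ≥ 2881/16 ≈ 180.062.


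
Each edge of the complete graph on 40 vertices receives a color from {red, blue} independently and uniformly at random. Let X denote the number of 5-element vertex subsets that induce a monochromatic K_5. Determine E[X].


Let X = Σ_S X_S over the C(40, 5) = 658008 subsets S of size 5, where X_S = 1 if the K_5 on S is monochromatic.
For a fixed S, the K_5 on S has C(5, 2) = 10 edges. P[all 10 edges red] = (1/2)^10, and likewise for blue, so P[monochromatic] = 2·(1/2)^10 = 2^{1 − 10} = 1/512.
Summing: E[X] = C(40, 5) · 2^{1 − 10} = 658008 · 1/512 = 82251/64.
Numerically: E[X] ≈ 1285.171875.

E[X] = C(40,5)·2^(1−C(5,2)) = 82251/64 ≈ 1285.171875.


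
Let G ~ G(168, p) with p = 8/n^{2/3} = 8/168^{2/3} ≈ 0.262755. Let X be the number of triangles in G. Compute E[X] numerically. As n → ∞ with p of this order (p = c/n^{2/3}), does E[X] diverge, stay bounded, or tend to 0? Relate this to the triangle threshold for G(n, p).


Number of potential triangles: C(168, 3) = 776216.
Each occurs with probability p³ ≈ (0.262755)³ ≈ 1.81405896e-02.
By linearity: E[X] = C(168, 3)·p³ ≈ 776216 · 1.81405896e-02 ≈ 14081.015873.
Since α = 2/3 < 1, p = c/n^{2/3} ≫ 1/n is above the triangle threshold p ~ 1/n. Asymptotically E[X] ~ (c³/6)·n^{3(1−α)} = (8³/6)·n^{1} → ∞; triangles are abundant w.h.p.

E[X] ≈ 14081.015873; in regime p = Θ(1/n^{2/3}) E[X] diverges (above the triangle threshold p ~ 1/n).


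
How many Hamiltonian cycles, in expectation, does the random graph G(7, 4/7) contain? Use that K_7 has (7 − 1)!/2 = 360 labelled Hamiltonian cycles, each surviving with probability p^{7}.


K_7 has (7 − 1)!/2 = 360 labelled Hamiltonian cycles.
For each such Hamiltonian cycle H, let X_H = 1 if all 7 edges of H are present in G. Then P[X_H = 1] = p^{7} = (4/7)^{7} = 16384/823543.
By linearity: E[X] = Σ_H E[X_H] = 360 · p^{7} = 360 · 16384/823543 = 5898240/823543.
Numerically: E[X] ≈ 7.16.

E[X] = 360 · (4/7)^{7} = 5898240/823543 ≈ 7.16.


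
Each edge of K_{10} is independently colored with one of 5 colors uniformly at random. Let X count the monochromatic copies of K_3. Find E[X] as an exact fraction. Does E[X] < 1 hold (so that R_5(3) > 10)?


E[X] = C(10, 3) · 5^{1 − 3} = 120 · 5^{−2} = 120/25.
As a reduced fraction: E[X] = 24/5 ≈ 4.80000.
Is E[X] < 1? NO.
Since E[X] ≥ 1, the first-moment bound is inconclusive at n = 10; it does NOT by itself certify R_5(3) > 10.

E[X] = 24/5 ≈ 4.80000; E[X] ≥ 1; first-moment method inconclusive here.


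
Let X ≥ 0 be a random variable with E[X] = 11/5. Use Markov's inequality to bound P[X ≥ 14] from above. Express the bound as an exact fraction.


μ = E[X] = 11/5, a = 14.
Markov: P[X ≥ 14] ≤ μ/a = (11/5)/14 = 11/70.
Numerically: ≈ 0.1571.
(Since a = 14 > μ = 2.2000, the bound 11/70 is < 1 and informative.)

P[X ≥ 14] ≤ 11/70 ≈ 0.1571.


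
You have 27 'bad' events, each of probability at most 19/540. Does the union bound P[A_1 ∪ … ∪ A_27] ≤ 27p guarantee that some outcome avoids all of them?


Union bound: P[∪_{i=1}^{27} A_i] ≤ Σ_i P[A_i] ≤ 27·p = 27·(19/540) = 19/20.
Numerically: 19/20 ≈ 0.9500000.
Is 19/20 < 1? YES.
Since P[∪ A_i] ≤ 19/20 < 1, the complement has P[∩ A_i^c] ≥ 1 − 19/20 = 1/20 > 0, so some outcome avoids every A_i.

27·p = 19/20 ≈ 0.9500000; existence CERTIFIED by the union bound.


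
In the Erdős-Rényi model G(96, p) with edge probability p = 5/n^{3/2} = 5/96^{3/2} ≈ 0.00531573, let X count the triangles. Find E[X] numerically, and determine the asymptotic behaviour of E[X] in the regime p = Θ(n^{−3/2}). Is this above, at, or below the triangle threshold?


Number of potential triangles: C(96, 3) = 142880.
Each occurs with probability p³ ≈ (0.00531573)³ ≈ 1.50206755e-07.
By linearity: E[X] = C(96, 3)·p³ ≈ 142880 · 1.50206755e-07 ≈ 0.021462.
Since α = 3/2 > 1, p = c/n^{3/2} = o(1/n) is below the triangle threshold p ~ 1/n. Asymptotically E[X] ~ (c³/6)·n^{3(1−α)} = (5³/6)·n^{-1.5} → 0, so by Markov's inequality G has no triangles w.h.p.

E[X] ≈ 0.021462; in regime p = Θ(1/n^{3/2}) E[X] tends to 0 (below the triangle threshold p ~ 1/n).


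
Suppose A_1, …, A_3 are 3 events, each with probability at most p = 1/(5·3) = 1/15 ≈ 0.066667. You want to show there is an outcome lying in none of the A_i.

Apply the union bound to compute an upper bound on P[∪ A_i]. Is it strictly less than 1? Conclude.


Union bound: P[∪_{i=1}^{3} A_i] ≤ Σ_i P[A_i] ≤ 3·p = 3·(1/15) = 1/5.
Numerically: 1/5 ≈ 0.200000.
Is 1/5 < 1? YES.
Since P[∪ A_i] ≤ 1/5 < 1, the complement has P[∩ A_i^c] ≥ 1 − 1/5 = 4/5 > 0, so some outcome avoids every A_i.

3·p = 1/5 ≈ 0.200000; existence CERTIFIED by the union bound.


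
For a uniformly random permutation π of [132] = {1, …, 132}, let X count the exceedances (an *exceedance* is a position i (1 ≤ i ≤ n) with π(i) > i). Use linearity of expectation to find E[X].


Write X = Σ_{i=1}^{132} X_i, where X_i = 1_{π(i) > i}.
For each fixed i, π(i) is uniform over {1, …, 132} (marginal of a uniform permutation), so P[π(i) > i] = (n − i)/n. Summing: Σ_{i=1}^{132} (n − i)/n = (0 + 1 + … + 131)/132 = 132(132 − 1)/(2·132) = (132 − 1)/2.
Hence E[X] = Σ_{i=1}^{132} (132 − i)/132 = 131/2 ≈ 65.5000.

E[X] = 131/2 = 65.5000.


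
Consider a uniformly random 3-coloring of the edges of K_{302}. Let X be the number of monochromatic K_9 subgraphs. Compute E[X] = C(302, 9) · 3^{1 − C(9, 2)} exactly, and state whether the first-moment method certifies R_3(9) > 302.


E[X] = C(302, 9) · 3^{1 − 36} = 51054804739588650 · 3^{−35} = 51054804739588650/50031545098999707.
As a reduced fraction: E[X] = 17018268246529550/16677181699666569 ≈ 1.0204523.
Is E[X] < 1? NO.
Since E[X] ≥ 1, the first-moment bound is inconclusive at n = 302; it does NOT by itself certify R_3(9) > 302.

E[X] = 17018268246529550/16677181699666569 ≈ 1.0204523; E[X] ≥ 1; first-moment method inconclusive here.


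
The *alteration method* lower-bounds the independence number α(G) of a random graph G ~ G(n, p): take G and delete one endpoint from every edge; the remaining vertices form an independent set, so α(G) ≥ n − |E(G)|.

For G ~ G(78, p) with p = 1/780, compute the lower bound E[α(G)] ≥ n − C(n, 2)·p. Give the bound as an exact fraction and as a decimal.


E[|E(G)|] = C(78, 2)·p = 3003 · (1/780) = 77/20.
E[α(G)] ≥ n − E[|E(G)|] = 78 − 77/20 = 1483/20.
Numerically: ≈ 74.15000.
(This is only a lower bound; the true E[α(G)] may be larger.)

E[α(G)] ≥ 1483/20 ≈ 74.15000.


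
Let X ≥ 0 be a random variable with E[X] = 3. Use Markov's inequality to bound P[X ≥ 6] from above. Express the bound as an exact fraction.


μ = E[X] = 3, a = 6.
Markov: P[X ≥ 6] ≤ μ/a = (3)/6 = 1/2.
Numerically: ≈ 0.50000.
(Since a = 6 > μ = 3.00000, the bound 1/2 is < 1 and informative.)

P[X ≥ 6] ≤ 1/2 ≈ 0.50000.


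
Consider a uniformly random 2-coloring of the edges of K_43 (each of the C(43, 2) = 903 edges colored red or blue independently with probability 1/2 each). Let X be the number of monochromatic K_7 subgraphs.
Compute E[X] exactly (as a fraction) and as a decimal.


Let X = Σ_S X_S over the C(43, 7) = 32224114 subsets S of size 7, where X_S = 1 if the K_7 on S is monochromatic.
For a fixed S, the K_7 on S has C(7, 2) = 21 edges. P[all 21 edges red] = (1/2)^21, and likewise for blue, so P[monochromatic] = 2·(1/2)^21 = 2^{1 − 21} = 1/1048576.
By linearity of expectation: E[X] = C(43, 7) · 2^{1 − 21} = 32224114 · 1/1048576 = 16112057/524288.
Numerically: E[X] ≈ 30.7313.

E[X] = C(43,7)·2^(1−C(7,2)) = 16112057/524288 ≈ 30.7313.


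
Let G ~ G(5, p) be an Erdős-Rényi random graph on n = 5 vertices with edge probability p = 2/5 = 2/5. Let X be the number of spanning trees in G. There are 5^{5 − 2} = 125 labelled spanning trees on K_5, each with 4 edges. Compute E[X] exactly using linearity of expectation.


K_5 has 5^{5 − 2} = 125 labelled spanning trees.
For each such spanning tree H, let X_H = 1 if all 4 edges of H are present in G. Then P[X_H = 1] = p^{4} = (2/5)^{4} = 16/625.
By linearity of expectation: E[X] = Σ_H E[X_H] = 125 · p^{4} = 125 · 16/625 = 16/5.
Numerically: E[X] ≈ 3.2.

E[X] = 125 · (2/5)^{4} = 16/5 ≈ 3.2.


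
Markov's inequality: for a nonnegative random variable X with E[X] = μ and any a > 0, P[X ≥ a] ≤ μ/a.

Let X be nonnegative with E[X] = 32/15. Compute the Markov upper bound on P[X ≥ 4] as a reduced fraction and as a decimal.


μ = E[X] = 32/15, a = 4.
Markov: P[X ≥ 4] ≤ μ/a = (32/15)/4 = 8/15.
Numerically: ≈ 0.533.
(Since a = 4 > μ = 2.133, the bound 8/15 is < 1 and informative.)

P[X ≥ 4] ≤ 8/15 ≈ 0.533.


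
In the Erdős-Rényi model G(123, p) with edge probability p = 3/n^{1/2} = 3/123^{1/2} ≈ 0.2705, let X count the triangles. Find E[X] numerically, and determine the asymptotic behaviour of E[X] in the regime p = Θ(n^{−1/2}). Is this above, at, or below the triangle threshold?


Number of potential triangles: C(123, 3) = 302621.
Each occurs with probability p³ ≈ (0.2705)³ ≈ 1.9792748e-02.
By linearity: E[X] = C(123, 3)·p³ ≈ 302621 · 1.9792748e-02 ≈ 5989.70122.
Since α = 1/2 < 1, p = c/n^{1/2} ≫ 1/n is above the triangle threshold p ~ 1/n. Asymptotically E[X] ~ (c³/6)·n^{3(1−α)} = (3³/6)·n^{1.5} → ∞; triangles are abundant w.h.p.

E[X] ≈ 5989.70122; in regime p = Θ(1/n^{1/2}) E[X] diverges (above the triangle threshold p ~ 1/n).


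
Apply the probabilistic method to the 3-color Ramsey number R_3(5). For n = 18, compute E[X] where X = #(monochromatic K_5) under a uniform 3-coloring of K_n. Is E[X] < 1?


E[X] = C(18, 5) · 3^{1 − 10} = 8568 · 3^{−9} = 8568/19683.
As a reduced fraction: E[X] = 952/2187 ≈ 0.4353.
Is E[X] < 1? YES.
Since E[X] < 1, there exists a 3-coloring of K_{18} with no monochromatic K_5; hence R_3(5) > 18.

E[X] = 952/2187 ≈ 0.4353; E[X] < 1, so R_3(5) > 18.


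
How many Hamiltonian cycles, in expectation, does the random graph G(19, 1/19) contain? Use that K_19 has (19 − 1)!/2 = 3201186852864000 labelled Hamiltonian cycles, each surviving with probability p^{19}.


K_19 has (19 − 1)!/2 = 3201186852864000 labelled Hamiltonian cycles.
For each such Hamiltonian cycle H, let X_H = 1 if all 19 edges of H are present in G. Then P[X_H = 1] = p^{19} = (1/19)^{19} = 1/1978419655660313589123979.
By linearity of expectation: E[X] = Σ_H E[X_H] = 3201186852864000 · p^{19} = 3201186852864000 · 1/1978419655660313589123979 = 3201186852864000/1978419655660313589123979.
Numerically: E[X] ≈ 1.6181e-09.

E[X] = 3201186852864000 · (1/19)^{19} = 3201186852864000/1978419655660313589123979 ≈ 1.6181e-09.


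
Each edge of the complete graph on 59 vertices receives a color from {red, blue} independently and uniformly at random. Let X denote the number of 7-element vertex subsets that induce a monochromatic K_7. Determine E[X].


Let X = Σ_S X_S over the C(59, 7) = 341149446 subsets S of size 7, where X_S = 1 if the K_7 on S is monochromatic.
For a fixed S, the K_7 on S has C(7, 2) = 21 edges. P[all 21 edges red] = (1/2)^21, and likewise for blue, so P[monochromatic] = 2·(1/2)^21 = 2^{1 − 21} = 1/1048576.
By linearity: E[X] = C(59, 7) · 2^{1 − 21} = 341149446 · 1/1048576 = 170574723/524288.
Numerically: E[X] ≈ 325.34546.

E[X] = C(59,7)·2^(1−C(7,2)) = 170574723/524288 ≈ 325.34546.


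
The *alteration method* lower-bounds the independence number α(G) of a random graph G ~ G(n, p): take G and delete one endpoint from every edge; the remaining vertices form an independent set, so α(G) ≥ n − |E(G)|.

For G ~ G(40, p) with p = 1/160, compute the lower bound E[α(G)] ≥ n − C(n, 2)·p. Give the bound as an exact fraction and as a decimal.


E[|E(G)|] = C(40, 2)·p = 780 · (1/160) = 39/8.
E[α(G)] ≥ n − E[|E(G)|] = 40 − 39/8 = 281/8.
Numerically: ≈ 35.125000.
(This is only a lower bound; the true E[α(G)] may be larger.)

E[α(G)] ≥ 281/8 ≈ 35.125000.


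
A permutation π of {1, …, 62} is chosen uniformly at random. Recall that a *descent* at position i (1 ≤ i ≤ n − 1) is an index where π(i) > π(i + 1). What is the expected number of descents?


Write X = Σ X_I over i = 1, …, 61, with X_I the indicator of one descent.
There are 61 indicators.
For each fixed i, the pair (π(i), π(i+1)) is a uniformly random ordered pair of distinct values from {1, …, 62}; by symmetry P[π(i) > π(i+1)] = 1/2.
By linearity: E[X] = 61 · (1/2) = (62 − 1) · (1/2) = 61/2 ≈ 30.500.

E[X] = 61/2 = 30.500.


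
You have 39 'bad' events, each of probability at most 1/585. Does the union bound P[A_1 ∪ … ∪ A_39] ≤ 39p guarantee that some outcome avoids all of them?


Union bound: P[∪_{i=1}^{39} A_i] ≤ Σ_i P[A_i] ≤ 39·p = 39·(1/585) = 1/15.
Numerically: 1/15 ≈ 0.067.
Is 1/15 < 1? YES.
Since P[∪ A_i] ≤ 1/15 < 1, the complement has P[∩ A_i^c] ≥ 1 − 1/15 = 14/15 > 0, so some outcome avoids every A_i.

39·p = 1/15 ≈ 0.067; existence CERTIFIED by the union bound.


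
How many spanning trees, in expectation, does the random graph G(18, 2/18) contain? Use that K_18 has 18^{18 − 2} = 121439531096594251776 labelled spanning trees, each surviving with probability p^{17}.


K_18 has 18^{18 − 2} = 121439531096594251776 labelled spanning trees.
For each such spanning tree H, let X_H = 1 if all 17 edges of H are present in G. Then P[X_H = 1] = p^{17} = (1/9)^{17} = 1/16677181699666569.
By linearity: E[X] = Σ_H E[X_H] = 121439531096594251776 · p^{17} = 121439531096594251776 · 1/16677181699666569 = 65536/9.
Numerically: E[X] ≈ 7282.

E[X] = 121439531096594251776 · (1/9)^{17} = 65536/9 ≈ 7282.
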